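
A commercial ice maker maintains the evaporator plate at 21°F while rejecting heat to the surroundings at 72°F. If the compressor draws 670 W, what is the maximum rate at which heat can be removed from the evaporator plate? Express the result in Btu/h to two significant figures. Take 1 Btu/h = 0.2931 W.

In absolute terms T_C = 267.04 K and T_H = 295.37 K, so ΔT = 28.33 K.
COP_Carnot = T_C/ΔT = 267.04/28.33 = 9.425.
Q̇_max = COP_Carnot × Ẇ = 9.425 × 670.0 W = 6315 W = 21540 Btu/h.

22000 Btu/h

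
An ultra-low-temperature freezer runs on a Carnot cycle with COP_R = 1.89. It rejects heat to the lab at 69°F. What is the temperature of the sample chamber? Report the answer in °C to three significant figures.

-81.1 °C

For a Carnot refrigerator COP_R = T_C/(T_H − T_C), so T_C = COP·T_H/(1 + COP).
With T_H = 293.71 K, T_C = 1.89 × 293.71/2.890 = 192.08 K.
Converting, 192.08 K = -81.07°C.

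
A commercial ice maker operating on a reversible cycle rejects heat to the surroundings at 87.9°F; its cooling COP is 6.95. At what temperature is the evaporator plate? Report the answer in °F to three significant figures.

19.0 °F

For a Carnot refrigerator COP_R = T_C/(T_H − T_C), so T_C = COP·T_H/(1 + COP).
With T_H = 304.21 K, T_C = 6.95 × 304.21/7.950 = 265.94 K.
Converting, 265.94 K = 19.02°F.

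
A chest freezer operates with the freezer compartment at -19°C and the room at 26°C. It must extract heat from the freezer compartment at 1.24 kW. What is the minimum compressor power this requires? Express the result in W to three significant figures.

In absolute terms T_C = 254.15 K and T_H = 299.15 K, so ΔT = 45.00 K.
COP_Carnot = T_C/ΔT = 254.15/45.00 = 5.648.
Ẇ_min = Q̇/COP_Carnot = 1.240/5.648 = 0.2196 kW = 219.6 W.

220 W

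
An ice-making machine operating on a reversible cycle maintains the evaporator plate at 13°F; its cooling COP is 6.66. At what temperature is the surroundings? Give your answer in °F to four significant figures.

COP_R = T_C/(T_H − T_C) gives T_H − T_C = T_C/COP.
With T_C = 262.59 K, T_H = 262.59 × (1 + 1/6.66) = 302.02 K.
Converting, 302.02 K = 83.97°F.

83.97 °F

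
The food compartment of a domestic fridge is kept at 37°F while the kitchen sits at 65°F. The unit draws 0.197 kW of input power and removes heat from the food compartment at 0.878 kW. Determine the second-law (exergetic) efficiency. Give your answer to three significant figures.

0.251

COP_actual = Q̇_C/Ẇ = 0.8780/0.1970 = 4.457.
In absolute terms T_C = 275.93 K and T_H = 291.48 K, so ΔT = 15.56 K.
COP_Carnot = T_C/ΔT = 275.93/15.56 = 17.74.
η_II = COP_actual/COP_Carnot = 4.457/17.74 = 0.2513.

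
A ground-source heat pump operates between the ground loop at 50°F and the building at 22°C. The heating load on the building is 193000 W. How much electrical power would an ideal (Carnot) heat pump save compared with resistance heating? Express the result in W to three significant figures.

185000 W

In absolute terms T_C = 283.15 K and T_H = 295.15 K, so ΔT = 12.00 K.
COP_Carnot = T_H/ΔT = 295.15/12.00 = 24.60.
Resistance heating needs Ẇ_res = Q̇_H = 193000 W; the reversible heat pump needs only Ẇ_hp = Q̇_H/COP = 7847 W.
Saving = 193000 − 7847 = 185200 W.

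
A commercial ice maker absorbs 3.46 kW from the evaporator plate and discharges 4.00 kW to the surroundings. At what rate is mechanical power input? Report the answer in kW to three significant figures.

For a cyclic device the first law requires Q̇_H = Q̇_C + Ẇ.
Ẇ = Q̇_H − Q̇_C = 0.5400 kW.

0.540 kW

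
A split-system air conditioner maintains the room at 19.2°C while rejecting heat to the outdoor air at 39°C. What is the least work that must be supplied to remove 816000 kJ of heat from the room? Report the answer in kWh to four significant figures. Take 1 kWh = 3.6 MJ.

In absolute terms T_C = 292.35 K and T_H = 312.15 K, so ΔT = 19.80 K.
The reversible limit is COP_R = T_C/ΔT = 14.77, so W_min = Q_C/COP = Q_C·ΔT/T_C.
W_min = 816000 × 19.80/292.35 = 55270 kJ = 15.35 kWh.

15.35 kWh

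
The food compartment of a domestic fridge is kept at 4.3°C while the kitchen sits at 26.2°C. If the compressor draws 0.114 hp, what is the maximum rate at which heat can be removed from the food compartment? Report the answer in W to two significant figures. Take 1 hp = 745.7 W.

1100 W

In absolute terms T_C = 277.45 K and T_H = 299.35 K, so ΔT = 21.90 K.
COP_Carnot = T_C/ΔT = 277.45/21.90 = 12.67.
Q̇_max = COP_Carnot × Ẇ = 12.67 × 0.1140 hp = 1.444 hp = 1077 W.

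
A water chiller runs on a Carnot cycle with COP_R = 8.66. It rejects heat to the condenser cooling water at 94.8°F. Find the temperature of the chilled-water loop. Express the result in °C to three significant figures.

For a Carnot refrigerator COP_R = T_C/(T_H − T_C), so T_C = COP·T_H/(1 + COP).
With T_H = 308.04 K, T_C = 8.66 × 308.04/9.660 = 276.15 K.
Converting, 276.15 K = 3.00°C.

3.00 °C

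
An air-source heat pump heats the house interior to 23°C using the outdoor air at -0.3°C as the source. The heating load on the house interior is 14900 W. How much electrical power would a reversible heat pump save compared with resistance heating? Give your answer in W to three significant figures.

In absolute terms T_C = 272.85 K and T_H = 296.15 K, so ΔT = 23.30 K.
COP_Carnot = T_H/ΔT = 296.15/23.30 = 12.71.
Resistance heating needs Ẇ_res = Q̇_H = 14900 W; the reversible heat pump needs only Ẇ_hp = Q̇_H/COP = 1172 W.
Saving = 14900 − 1172 = 13730 W.

13700 W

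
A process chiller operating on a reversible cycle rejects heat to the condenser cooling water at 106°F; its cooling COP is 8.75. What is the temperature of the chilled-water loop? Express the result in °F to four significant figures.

47.98 °F

For a Carnot refrigerator COP_R = T_C/(T_H − T_C), so T_C = COP·T_H/(1 + COP).
With T_H = 314.26 K, T_C = 8.75 × 314.26/9.750 = 282.03 K.
Converting, 282.03 K = 47.98°F.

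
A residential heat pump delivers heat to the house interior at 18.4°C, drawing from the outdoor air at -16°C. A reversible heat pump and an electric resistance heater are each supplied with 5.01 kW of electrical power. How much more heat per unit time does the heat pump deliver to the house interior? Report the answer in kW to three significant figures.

In absolute terms T_C = 257.15 K and T_H = 291.55 K, so ΔT = 34.40 K.
COP_Carnot = T_H/ΔT = 291.55/34.40 = 8.475.
The heat pump delivers Q̇_H = COP × Ẇ = 42.46 kW; the resistance heater delivers Ẇ = 5.010 kW.
Extra = (COP − 1)·Ẇ = 37.45 kW.

37.5 kW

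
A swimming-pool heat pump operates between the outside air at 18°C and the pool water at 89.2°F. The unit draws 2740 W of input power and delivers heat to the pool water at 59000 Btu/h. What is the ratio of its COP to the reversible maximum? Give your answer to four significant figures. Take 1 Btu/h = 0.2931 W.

0.2852

Converting, Q̇_H = 59000 Btu/h = 17290 W, so COP_actual = Q̇_H/Ẇ = 17290/2740 = 6.311.
In absolute terms T_C = 291.15 K and T_H = 304.93 K, so ΔT = 13.78 K.
COP_Carnot = T_H/ΔT = 304.93/13.78 = 22.13.
η_II = COP_actual/COP_Carnot = 6.311/22.13 = 0.2852.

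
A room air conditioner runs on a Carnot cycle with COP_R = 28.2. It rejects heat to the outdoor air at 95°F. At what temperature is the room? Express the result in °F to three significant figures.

76.0 °F

For a Carnot refrigerator COP_R = T_C/(T_H − T_C), so T_C = COP·T_H/(1 + COP).
With T_H = 308.15 K, T_C = 28.2 × 308.15/29.20 = 297.60 K.
Converting, 297.60 K = 76.00°F.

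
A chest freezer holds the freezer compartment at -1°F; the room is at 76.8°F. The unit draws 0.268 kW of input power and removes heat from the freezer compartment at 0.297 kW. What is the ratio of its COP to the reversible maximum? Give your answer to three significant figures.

0.188

COP_actual = Q̇_C/Ẇ = 0.2970/0.2680 = 1.108.
In absolute terms T_C = 254.82 K and T_H = 298.04 K, so ΔT = 43.22 K.
COP_Carnot = T_C/ΔT = 254.82/43.22 = 5.896.
η_II = COP_actual/COP_Carnot = 1.108/5.896 = 0.1880.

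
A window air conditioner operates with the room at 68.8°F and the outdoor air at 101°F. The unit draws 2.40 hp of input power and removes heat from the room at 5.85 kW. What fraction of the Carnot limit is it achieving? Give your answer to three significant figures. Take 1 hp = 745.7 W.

0.199

Converting, Q̇_C = 5.850 kW = 7.845 hp, so COP_actual = Q̇_C/Ẇ = 7.845/2.400 = 3.269.
In absolute terms T_C = 293.59 K and T_H = 311.48 K, so ΔT = 17.89 K.
COP_Carnot = T_C/ΔT = 293.59/17.89 = 16.41.
η_II = COP_actual/COP_Carnot = 3.269/16.41 = 0.1992.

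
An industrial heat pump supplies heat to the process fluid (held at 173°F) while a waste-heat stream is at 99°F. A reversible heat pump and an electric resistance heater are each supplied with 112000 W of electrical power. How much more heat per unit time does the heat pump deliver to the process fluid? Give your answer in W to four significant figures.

In absolute terms T_C = 310.37 K and T_H = 351.48 K, so ΔT = 41.11 K.
COP_Carnot = T_H/ΔT = 351.48/41.11 = 8.550.
The heat pump delivers Q̇_H = COP × Ẇ = 957600 W; the resistance heater delivers Ẇ = 112000 W.
Extra = (COP − 1)·Ẇ = 845600 W.

845600 W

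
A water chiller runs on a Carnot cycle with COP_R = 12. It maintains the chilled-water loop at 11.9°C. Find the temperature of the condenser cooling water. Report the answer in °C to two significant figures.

COP_R = T_C/(T_H − T_C) gives T_H − T_C = T_C/COP.
With T_C = 285.05 K, T_H = 285.05 × (1 + 1/12) = 308.80 K.
Converting, 308.80 K = 35.65°C.

36 °C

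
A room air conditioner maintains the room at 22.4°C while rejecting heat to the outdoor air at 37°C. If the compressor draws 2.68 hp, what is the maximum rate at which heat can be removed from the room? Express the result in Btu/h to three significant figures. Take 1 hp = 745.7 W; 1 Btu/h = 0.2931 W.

In absolute terms T_C = 295.55 K and T_H = 310.15 K, so ΔT = 14.60 K.
COP_Carnot = T_C/ΔT = 295.55/14.60 = 20.24.
Q̇_max = COP_Carnot × Ẇ = 20.24 × 2.680 hp = 54.25 hp = 138000 Btu/h.

138000 Btu/h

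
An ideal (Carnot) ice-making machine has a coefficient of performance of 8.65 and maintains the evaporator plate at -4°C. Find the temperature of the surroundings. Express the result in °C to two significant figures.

COP_R = T_C/(T_H − T_C) gives T_H − T_C = T_C/COP.
With T_C = 269.15 K, T_H = 269.15 × (1 + 1/8.65) = 300.27 K.
Converting, 300.27 K = 27.12°C.

27 °C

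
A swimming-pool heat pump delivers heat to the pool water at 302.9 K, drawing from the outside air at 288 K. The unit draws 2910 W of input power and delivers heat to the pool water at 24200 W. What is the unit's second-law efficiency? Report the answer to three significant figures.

0.409

COP_actual = Q̇_H/Ẇ = 24200/2910 = 8.316.
The reservoir spacing is ΔT = 302.9 − 288 = 14.90 K.
COP_Carnot = T_H/ΔT = 302.90/14.90 = 20.33.
η_II = COP_actual/COP_Carnot = 8.316/20.33 = 0.4091.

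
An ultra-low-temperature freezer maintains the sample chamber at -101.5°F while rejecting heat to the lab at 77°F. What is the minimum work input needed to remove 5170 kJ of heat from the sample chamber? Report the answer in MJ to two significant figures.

In absolute terms T_C = 198.98 K and T_H = 298.15 K, so ΔT = 99.17 K.
The reversible limit is COP_R = T_C/ΔT = 2.007, so W_min = Q_C/COP = Q_C·ΔT/T_C.
W_min = 5170 × 99.17/198.98 = 2577 kJ = 2.577 MJ.

2.6 MJ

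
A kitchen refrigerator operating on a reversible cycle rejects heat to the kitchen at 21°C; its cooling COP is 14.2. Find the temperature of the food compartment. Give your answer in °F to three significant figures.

35.0 °F

For a Carnot refrigerator COP_R = T_C/(T_H − T_C), so T_C = COP·T_H/(1 + COP).
With T_H = 294.15 K, T_C = 14.2 × 294.15/15.20 = 274.80 K.
Converting, 274.80 K = 34.97°F.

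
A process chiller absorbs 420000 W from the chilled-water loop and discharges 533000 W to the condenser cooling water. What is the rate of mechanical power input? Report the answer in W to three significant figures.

For a cyclic device the first law requires Q̇_H = Q̇_C + Ẇ.
Ẇ = Q̇_H − Q̇_C = 113000 W.

113000 W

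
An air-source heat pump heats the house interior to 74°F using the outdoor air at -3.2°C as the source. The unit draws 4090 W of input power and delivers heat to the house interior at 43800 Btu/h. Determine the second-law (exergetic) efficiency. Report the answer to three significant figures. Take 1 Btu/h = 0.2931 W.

Converting, Q̇_H = 43800 Btu/h = 12840 W, so COP_actual = Q̇_H/Ẇ = 12840/4090 = 3.139.
In absolute terms T_C = 269.95 K and T_H = 296.48 K, so ΔT = 26.53 K.
COP_Carnot = T_H/ΔT = 296.48/26.53 = 11.17.
η_II = COP_actual/COP_Carnot = 3.139/11.17 = 0.2809.

0.281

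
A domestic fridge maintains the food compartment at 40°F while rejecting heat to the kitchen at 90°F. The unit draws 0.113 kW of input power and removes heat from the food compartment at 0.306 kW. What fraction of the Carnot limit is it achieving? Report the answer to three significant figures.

COP_actual = Q̇_C/Ẇ = 0.3060/0.1130 = 2.708.
In absolute terms T_C = 277.59 K and T_H = 305.37 K, so ΔT = 27.78 K.
COP_Carnot = T_C/ΔT = 277.59/27.78 = 9.993.
η_II = COP_actual/COP_Carnot = 2.708/9.993 = 0.2710.

0.271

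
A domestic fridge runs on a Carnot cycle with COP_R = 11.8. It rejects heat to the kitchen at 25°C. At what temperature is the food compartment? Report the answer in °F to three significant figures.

For a Carnot refrigerator COP_R = T_C/(T_H − T_C), so T_C = COP·T_H/(1 + COP).
With T_H = 298.15 K, T_C = 11.8 × 298.15/12.80 = 274.86 K.
Converting, 274.86 K = 35.07°F.

35.1 °F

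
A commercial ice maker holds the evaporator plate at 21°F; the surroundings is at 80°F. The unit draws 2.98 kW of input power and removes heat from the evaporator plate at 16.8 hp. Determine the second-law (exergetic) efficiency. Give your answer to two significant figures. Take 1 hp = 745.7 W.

Converting, Q̇_C = 16.80 hp = 12.53 kW, so COP_actual = Q̇_C/Ẇ = 12.53/2.980 = 4.204.
In absolute terms T_C = 267.04 K and T_H = 299.82 K, so ΔT = 32.78 K.
COP_Carnot = T_C/ΔT = 267.04/32.78 = 8.147.
η_II = COP_actual/COP_Carnot = 4.204/8.147 = 0.5160.

0.52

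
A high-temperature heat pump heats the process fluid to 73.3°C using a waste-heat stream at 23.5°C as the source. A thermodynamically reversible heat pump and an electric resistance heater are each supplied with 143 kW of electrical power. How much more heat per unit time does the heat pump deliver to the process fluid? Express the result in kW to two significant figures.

850 kW

In absolute terms T_C = 296.65 K and T_H = 346.45 K, so ΔT = 49.80 K.
COP_Carnot = T_H/ΔT = 346.45/49.80 = 6.957.
The heat pump delivers Q̇_H = COP × Ẇ = 994.8 kW; the resistance heater delivers Ẇ = 143.0 kW.
Extra = (COP − 1)·Ẇ = 851.8 kW.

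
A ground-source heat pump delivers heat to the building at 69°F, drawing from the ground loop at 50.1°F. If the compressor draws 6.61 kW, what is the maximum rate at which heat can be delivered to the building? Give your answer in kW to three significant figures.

In absolute terms T_C = 283.21 K and T_H = 293.71 K, so ΔT = 10.50 K.
COP_Carnot = T_H/ΔT = 293.71/10.50 = 27.97.
Q̇_max = COP_Carnot × Ẇ = 27.97 × 6.610 kW = 184.9 kW.

185 kW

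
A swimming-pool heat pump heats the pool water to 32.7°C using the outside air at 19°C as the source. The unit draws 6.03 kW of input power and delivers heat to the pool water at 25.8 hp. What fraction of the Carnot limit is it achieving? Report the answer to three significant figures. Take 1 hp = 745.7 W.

0.143

Converting, Q̇_H = 25.80 hp = 19.24 kW, so COP_actual = Q̇_H/Ẇ = 19.24/6.030 = 3.191.
In absolute terms T_C = 292.15 K and T_H = 305.85 K, so ΔT = 13.70 K.
COP_Carnot = T_H/ΔT = 305.85/13.70 = 22.32.
η_II = COP_actual/COP_Carnot = 3.191/22.32 = 0.1429.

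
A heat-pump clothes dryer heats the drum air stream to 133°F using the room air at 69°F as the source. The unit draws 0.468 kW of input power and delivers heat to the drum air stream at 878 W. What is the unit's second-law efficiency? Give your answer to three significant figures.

Converting, Q̇_H = 878.0 W = 0.8780 kW, so COP_actual = Q̇_H/Ẇ = 0.8780/0.4680 = 1.876.
In absolute terms T_C = 293.71 K and T_H = 329.26 K, so ΔT = 35.56 K.
COP_Carnot = T_H/ΔT = 329.26/35.56 = 9.260.
η_II = COP_actual/COP_Carnot = 1.876/9.260 = 0.2026.

0.203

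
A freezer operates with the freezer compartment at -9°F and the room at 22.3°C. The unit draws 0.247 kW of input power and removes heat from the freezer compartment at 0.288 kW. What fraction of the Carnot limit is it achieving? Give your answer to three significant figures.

0.210

COP_actual = Q̇_C/Ẇ = 0.2880/0.2470 = 1.166.
In absolute terms T_C = 250.37 K and T_H = 295.45 K, so ΔT = 45.08 K.
COP_Carnot = T_C/ΔT = 250.37/45.08 = 5.554.
η_II = COP_actual/COP_Carnot = 1.166/5.554 = 0.2099.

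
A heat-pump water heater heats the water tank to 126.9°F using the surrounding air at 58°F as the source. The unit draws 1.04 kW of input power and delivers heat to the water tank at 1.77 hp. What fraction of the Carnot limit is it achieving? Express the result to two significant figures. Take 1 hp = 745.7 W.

Converting, Q̇_H = 1.770 hp = 1.320 kW, so COP_actual = Q̇_H/Ẇ = 1.320/1.040 = 1.269.
In absolute terms T_C = 287.59 K and T_H = 325.87 K, so ΔT = 38.28 K.
COP_Carnot = T_H/ΔT = 325.87/38.28 = 8.513.
η_II = COP_actual/COP_Carnot = 1.269/8.513 = 0.1491.

0.15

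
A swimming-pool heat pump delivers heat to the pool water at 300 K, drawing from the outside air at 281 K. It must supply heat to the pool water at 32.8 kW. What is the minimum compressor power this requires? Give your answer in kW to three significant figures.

2.08 kW

The reservoir spacing is ΔT = 300 − 281 = 19.00 K.
COP_Carnot = T_H/ΔT = 300.00/19.00 = 15.79.
Ẇ_min = Q̇/COP_Carnot = 32.80/15.79 = 2.077 kW.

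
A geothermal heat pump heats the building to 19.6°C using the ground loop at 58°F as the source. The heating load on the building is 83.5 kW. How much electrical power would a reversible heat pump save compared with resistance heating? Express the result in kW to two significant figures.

In absolute terms T_C = 287.59 K and T_H = 292.75 K, so ΔT = 5.156 K.
COP_Carnot = T_H/ΔT = 292.75/5.156 = 56.78.
Resistance heating needs Ẇ_res = Q̇_H = 83.50 kW; the reversible heat pump needs only Ẇ_hp = Q̇_H/COP = 1.471 kW.
Saving = 83.50 − 1.471 = 82.03 kW.

82 kW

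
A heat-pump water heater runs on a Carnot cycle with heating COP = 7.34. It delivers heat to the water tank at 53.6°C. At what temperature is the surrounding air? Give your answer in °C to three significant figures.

9.08 °C

COP_HP = T_H/(T_H − T_C) gives T_H − T_C = T_H/COP.
With T_H = 326.75 K, T_C = 326.75 × (1 − 1/7.34) = 282.23 K.
Converting, 282.23 K = 9.08°C.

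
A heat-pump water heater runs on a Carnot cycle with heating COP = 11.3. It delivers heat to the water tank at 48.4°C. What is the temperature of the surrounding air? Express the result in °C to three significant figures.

19.9 °C

COP_HP = T_H/(T_H − T_C) gives T_H − T_C = T_H/COP.
With T_H = 321.55 K, T_C = 321.55 × (1 − 1/11.3) = 293.09 K.
Converting, 293.09 K = 19.94°C.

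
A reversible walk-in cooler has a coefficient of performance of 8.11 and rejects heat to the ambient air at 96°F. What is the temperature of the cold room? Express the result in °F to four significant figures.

For a Carnot refrigerator COP_R = T_C/(T_H − T_C), so T_C = COP·T_H/(1 + COP).
With T_H = 308.71 K, T_C = 8.11 × 308.71/9.110 = 274.82 K.
Converting, 274.82 K = 35.00°F.

35.00 °F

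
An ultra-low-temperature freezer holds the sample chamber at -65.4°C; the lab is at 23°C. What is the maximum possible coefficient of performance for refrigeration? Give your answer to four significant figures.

In absolute terms T_C = 207.75 K and T_H = 296.15 K, so ΔT = 88.40 K.
For a reversible cycle, COP_Carnot = T_C/ΔT = 207.75/88.40 = 2.350.

2.350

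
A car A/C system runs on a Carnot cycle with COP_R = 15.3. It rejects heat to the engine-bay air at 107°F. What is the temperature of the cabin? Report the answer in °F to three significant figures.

72.2 °F

For a Carnot refrigerator COP_R = T_C/(T_H − T_C), so T_C = COP·T_H/(1 + COP).
With T_H = 314.82 K, T_C = 15.3 × 314.82/16.30 = 295.50 K.
Converting, 295.50 K = 72.23°F.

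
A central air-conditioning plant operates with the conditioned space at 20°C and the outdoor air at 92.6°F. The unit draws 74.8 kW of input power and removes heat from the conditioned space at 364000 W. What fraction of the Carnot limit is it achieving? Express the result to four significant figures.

Converting, Q̇_C = 364000 W = 364.0 kW, so COP_actual = Q̇_C/Ẇ = 364.0/74.80 = 4.866.
In absolute terms T_C = 293.15 K and T_H = 306.82 K, so ΔT = 13.67 K.
COP_Carnot = T_C/ΔT = 293.15/13.67 = 21.45.
η_II = COP_actual/COP_Carnot = 4.866/21.45 = 0.2269.

0.2269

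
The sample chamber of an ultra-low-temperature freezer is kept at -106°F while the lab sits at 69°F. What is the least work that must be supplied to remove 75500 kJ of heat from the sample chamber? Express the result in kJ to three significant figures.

37400 kJ

In absolute terms T_C = 196.48 K and T_H = 293.71 K, so ΔT = 97.22 K.
The reversible limit is COP_R = T_C/ΔT = 2.021, so W_min = Q_C/COP = Q_C·ΔT/T_C.
W_min = 75500 × 97.22/196.48 = 37360 kJ.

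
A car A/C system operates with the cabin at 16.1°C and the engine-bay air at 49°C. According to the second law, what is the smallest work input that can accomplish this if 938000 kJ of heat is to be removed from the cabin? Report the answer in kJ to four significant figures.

106700 kJ

In absolute terms T_C = 289.25 K and T_H = 322.15 K, so ΔT = 32.90 K.
The reversible limit is COP_R = T_C/ΔT = 8.792, so W_min = Q_C/COP = Q_C·ΔT/T_C.
W_min = 938000 × 32.90/289.25 = 106700 kJ.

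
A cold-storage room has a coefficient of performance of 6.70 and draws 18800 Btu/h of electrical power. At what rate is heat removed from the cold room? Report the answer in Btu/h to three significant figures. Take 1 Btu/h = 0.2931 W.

126000 Btu/h

Q̇_C = COP × Ẇ = 6.70 × 18800 = 126000 Btu/h.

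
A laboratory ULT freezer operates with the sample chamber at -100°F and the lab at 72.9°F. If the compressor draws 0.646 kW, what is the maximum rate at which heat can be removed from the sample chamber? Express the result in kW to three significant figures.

1.34 kW

In absolute terms T_C = 199.82 K and T_H = 295.87 K, so ΔT = 96.06 K.
COP_Carnot = T_C/ΔT = 199.82/96.06 = 2.080.
Q̇_max = COP_Carnot × Ẇ = 2.080 × 0.6460 kW = 1.344 kW.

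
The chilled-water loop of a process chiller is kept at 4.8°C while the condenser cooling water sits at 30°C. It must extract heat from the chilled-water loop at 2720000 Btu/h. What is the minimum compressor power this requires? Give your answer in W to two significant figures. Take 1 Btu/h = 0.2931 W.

In absolute terms T_C = 277.95 K and T_H = 303.15 K, so ΔT = 25.20 K.
COP_Carnot = T_C/ΔT = 277.95/25.20 = 11.03.
Ẇ_min = Q̇/COP_Carnot = 2720000/11.03 = 246600 Btu/h = 72280 W.

72000 W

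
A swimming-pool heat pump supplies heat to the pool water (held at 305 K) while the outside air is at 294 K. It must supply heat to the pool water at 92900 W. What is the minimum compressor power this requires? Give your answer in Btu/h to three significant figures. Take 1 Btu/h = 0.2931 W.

The reservoir spacing is ΔT = 305 − 294 = 11.00 K.
COP_Carnot = T_H/ΔT = 305.00/11.00 = 27.73.
Ẇ_min = Q̇/COP_Carnot = 92900/27.73 = 3350 W = 11430 Btu/h.

11400 Btu/h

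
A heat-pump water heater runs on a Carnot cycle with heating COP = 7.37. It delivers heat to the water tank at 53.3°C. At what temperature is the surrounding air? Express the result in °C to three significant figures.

COP_HP = T_H/(T_H − T_C) gives T_H − T_C = T_H/COP.
With T_H = 326.45 K, T_C = 326.45 × (1 − 1/7.37) = 282.16 K.
Converting, 282.16 K = 9.01°C.

9.01 °C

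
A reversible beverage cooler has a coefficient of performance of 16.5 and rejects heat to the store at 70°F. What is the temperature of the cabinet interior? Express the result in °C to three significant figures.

4.30 °C

For a Carnot refrigerator COP_R = T_C/(T_H − T_C), so T_C = COP·T_H/(1 + COP).
With T_H = 294.26 K, T_C = 16.5 × 294.26/17.50 = 277.45 K.
Converting, 277.45 K = 4.30°C.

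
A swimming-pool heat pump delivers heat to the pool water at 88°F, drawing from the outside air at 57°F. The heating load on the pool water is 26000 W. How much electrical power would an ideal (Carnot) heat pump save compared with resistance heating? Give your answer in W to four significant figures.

24530 W

In absolute terms T_C = 287.04 K and T_H = 304.26 K, so ΔT = 17.22 K.
COP_Carnot = T_H/ΔT = 304.26/17.22 = 17.67.
Resistance heating needs Ẇ_res = Q̇_H = 26000 W; the reversible heat pump needs only Ẇ_hp = Q̇_H/COP = 1472 W.
Saving = 26000 − 1472 = 24530 W.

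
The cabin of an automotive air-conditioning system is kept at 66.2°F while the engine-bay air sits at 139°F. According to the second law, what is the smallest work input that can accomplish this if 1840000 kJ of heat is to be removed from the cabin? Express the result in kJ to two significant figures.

250000 kJ

In absolute terms T_C = 292.15 K and T_H = 332.59 K, so ΔT = 40.44 K.
The reversible limit is COP_R = T_C/ΔT = 7.223, so W_min = Q_C/COP = Q_C·ΔT/T_C.
W_min = 1840000 × 40.44/292.15 = 254700 kJ.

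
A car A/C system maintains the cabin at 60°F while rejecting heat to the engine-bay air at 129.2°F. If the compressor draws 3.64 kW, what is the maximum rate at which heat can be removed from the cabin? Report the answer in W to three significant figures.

In absolute terms T_C = 288.71 K and T_H = 327.15 K, so ΔT = 38.44 K.
COP_Carnot = T_C/ΔT = 288.71/38.44 = 7.510.
Q̇_max = COP_Carnot × Ẇ = 7.510 × 3.640 kW = 27.34 kW = 27340 W.

27300 W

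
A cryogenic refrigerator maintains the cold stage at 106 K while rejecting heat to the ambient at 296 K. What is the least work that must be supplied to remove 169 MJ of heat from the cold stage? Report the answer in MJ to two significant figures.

The reservoir spacing is ΔT = 296 − 106 = 190.0 K.
The reversible limit is COP_R = T_C/ΔT = 0.5579, so W_min = Q_C/COP = Q_C·ΔT/T_C.
W_min = 169.0 × 190.0/106.00 = 302.9 MJ.

300 MJ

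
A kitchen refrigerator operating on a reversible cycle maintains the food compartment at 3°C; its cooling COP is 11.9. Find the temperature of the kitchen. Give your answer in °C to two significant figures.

COP_R = T_C/(T_H − T_C) gives T_H − T_C = T_C/COP.
With T_C = 276.15 K, T_H = 276.15 × (1 + 1/11.9) = 299.36 K.
Converting, 299.36 K = 26.21°C.

26 °C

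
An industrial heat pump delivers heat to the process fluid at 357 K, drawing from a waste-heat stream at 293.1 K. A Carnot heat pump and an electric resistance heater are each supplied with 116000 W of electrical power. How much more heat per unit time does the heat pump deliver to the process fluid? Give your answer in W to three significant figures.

The reservoir spacing is ΔT = 357 − 293.1 = 63.90 K.
COP_Carnot = T_H/ΔT = 357.00/63.90 = 5.587.
The heat pump delivers Q̇_H = COP × Ẇ = 648100 W; the resistance heater delivers Ẇ = 116000 W.
Extra = (COP − 1)·Ẇ = 532100 W.

532000 W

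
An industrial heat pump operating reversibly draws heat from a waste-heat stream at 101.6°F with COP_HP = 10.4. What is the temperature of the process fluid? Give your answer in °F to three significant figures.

COP_HP = T_H/(T_H − T_C) rearranges to T_H = COP·T_C/(COP − 1).
With T_C = 311.82 K, T_H = 10.4 × 311.82/9.400 = 344.99 K.
Converting, 344.99 K = 161.31°F.

161 °F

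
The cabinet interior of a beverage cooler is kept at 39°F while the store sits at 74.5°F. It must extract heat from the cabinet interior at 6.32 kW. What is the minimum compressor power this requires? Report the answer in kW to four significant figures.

0.4499 kW

In absolute terms T_C = 277.04 K and T_H = 296.76 K, so ΔT = 19.72 K.
COP_Carnot = T_C/ΔT = 277.04/19.72 = 14.05.
Ẇ_min = Q̇/COP_Carnot = 6.320/14.05 = 0.4499 kW.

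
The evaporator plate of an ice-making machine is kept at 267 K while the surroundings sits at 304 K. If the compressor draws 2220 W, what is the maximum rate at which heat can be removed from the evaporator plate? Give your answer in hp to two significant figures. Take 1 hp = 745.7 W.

21 hp

The reservoir spacing is ΔT = 304 − 267 = 37.00 K.
COP_Carnot = T_C/ΔT = 267.00/37.00 = 7.216.
Q̇_max = COP_Carnot × Ẇ = 7.216 × 2220 W = 16020 W = 21.48 hp.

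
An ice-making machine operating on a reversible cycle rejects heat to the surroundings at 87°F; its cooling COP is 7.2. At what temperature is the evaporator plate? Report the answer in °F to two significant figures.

For a Carnot refrigerator COP_R = T_C/(T_H − T_C), so T_C = COP·T_H/(1 + COP).
With T_H = 303.71 K, T_C = 7.2 × 303.71/8.200 = 266.67 K.
Converting, 266.67 K = 20.33°F.

20 °F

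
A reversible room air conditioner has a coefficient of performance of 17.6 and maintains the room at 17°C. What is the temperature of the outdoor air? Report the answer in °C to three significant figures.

COP_R = T_C/(T_H − T_C) gives T_H − T_C = T_C/COP.
With T_C = 290.15 K, T_H = 290.15 × (1 + 1/17.6) = 306.64 K.
Converting, 306.64 K = 33.49°C.

33.5 °C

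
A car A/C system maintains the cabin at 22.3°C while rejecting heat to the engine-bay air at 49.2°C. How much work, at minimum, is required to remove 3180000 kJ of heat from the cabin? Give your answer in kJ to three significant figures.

290000 kJ

In absolute terms T_C = 295.45 K and T_H = 322.35 K, so ΔT = 26.90 K.
The reversible limit is COP_R = T_C/ΔT = 10.98, so W_min = Q_C/COP = Q_C·ΔT/T_C.
W_min = 3180000 × 26.90/295.45 = 289500 kJ.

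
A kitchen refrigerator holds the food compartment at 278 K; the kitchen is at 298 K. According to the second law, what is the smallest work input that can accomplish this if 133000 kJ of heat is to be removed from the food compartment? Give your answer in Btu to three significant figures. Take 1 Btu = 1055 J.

9070 Btu

The reservoir spacing is ΔT = 298 − 278 = 20.00 K.
The reversible limit is COP_R = T_C/ΔT = 13.90, so W_min = Q_C/COP = Q_C·ΔT/T_C.
W_min = 133000 × 20.00/278.00 = 9568 kJ = 9070 Btu.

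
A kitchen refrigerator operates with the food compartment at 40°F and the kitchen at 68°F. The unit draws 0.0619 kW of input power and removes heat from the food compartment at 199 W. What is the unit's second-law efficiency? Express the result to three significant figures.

0.180

Converting, Q̇_C = 199.0 W = 0.1990 kW, so COP_actual = Q̇_C/Ẇ = 0.1990/0.06190 = 3.215.
In absolute terms T_C = 277.59 K and T_H = 293.15 K, so ΔT = 15.56 K.
COP_Carnot = T_C/ΔT = 277.59/15.56 = 17.85.
η_II = COP_actual/COP_Carnot = 3.215/17.85 = 0.1802.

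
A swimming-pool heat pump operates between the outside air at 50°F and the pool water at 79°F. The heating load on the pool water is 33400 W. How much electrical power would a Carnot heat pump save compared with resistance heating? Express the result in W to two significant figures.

In absolute terms T_C = 283.15 K and T_H = 299.26 K, so ΔT = 16.11 K.
COP_Carnot = T_H/ΔT = 299.26/16.11 = 18.57.
Resistance heating needs Ẇ_res = Q̇_H = 33400 W; the reversible heat pump needs only Ẇ_hp = Q̇_H/COP = 1798 W.
Saving = 33400 − 1798 = 31600 W.

32000 W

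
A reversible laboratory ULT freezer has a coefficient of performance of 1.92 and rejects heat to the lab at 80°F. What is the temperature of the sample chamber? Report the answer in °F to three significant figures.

For a Carnot refrigerator COP_R = T_C/(T_H − T_C), so T_C = COP·T_H/(1 + COP).
With T_H = 299.82 K, T_C = 1.92 × 299.82/2.920 = 197.14 K.
Converting, 197.14 K = -104.82°F.

-105 °F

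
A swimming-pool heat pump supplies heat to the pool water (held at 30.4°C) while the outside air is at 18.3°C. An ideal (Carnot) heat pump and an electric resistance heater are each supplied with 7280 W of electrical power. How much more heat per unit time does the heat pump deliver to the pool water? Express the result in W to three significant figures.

In absolute terms T_C = 291.45 K and T_H = 303.55 K, so ΔT = 12.10 K.
COP_Carnot = T_H/ΔT = 303.55/12.10 = 25.09.
The heat pump delivers Q̇_H = COP × Ẇ = 182600 W; the resistance heater delivers Ẇ = 7280 W.
Extra = (COP − 1)·Ẇ = 175400 W.

175000 W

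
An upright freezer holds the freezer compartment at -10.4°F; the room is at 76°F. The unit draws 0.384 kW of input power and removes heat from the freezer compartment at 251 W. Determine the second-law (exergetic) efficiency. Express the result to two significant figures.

0.13

Converting, Q̇_C = 251.0 W = 0.2510 kW, so COP_actual = Q̇_C/Ẇ = 0.2510/0.3840 = 0.6536.
In absolute terms T_C = 249.59 K and T_H = 297.59 K, so ΔT = 48.00 K.
COP_Carnot = T_C/ΔT = 249.59/48.00 = 5.200.
η_II = COP_actual/COP_Carnot = 0.6536/5.200 = 0.1257.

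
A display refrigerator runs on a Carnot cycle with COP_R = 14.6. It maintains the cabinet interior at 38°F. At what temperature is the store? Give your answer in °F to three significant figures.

72.1 °F

COP_R = T_C/(T_H − T_C) gives T_H − T_C = T_C/COP.
With T_C = 276.48 K, T_H = 276.48 × (1 + 1/14.6) = 295.42 K.
Converting, 295.42 K = 72.09°F.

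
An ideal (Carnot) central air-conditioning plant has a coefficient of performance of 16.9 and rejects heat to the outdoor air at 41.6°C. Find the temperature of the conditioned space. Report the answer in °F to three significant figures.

For a Carnot refrigerator COP_R = T_C/(T_H − T_C), so T_C = COP·T_H/(1 + COP).
With T_H = 314.75 K, T_C = 16.9 × 314.75/17.90 = 297.17 K.
Converting, 297.17 K = 75.23°F.

75.2 °F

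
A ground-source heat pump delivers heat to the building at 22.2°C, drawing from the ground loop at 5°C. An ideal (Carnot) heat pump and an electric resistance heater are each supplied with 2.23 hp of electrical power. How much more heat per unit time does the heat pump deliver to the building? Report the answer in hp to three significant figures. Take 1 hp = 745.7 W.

36.1 hp

In absolute terms T_C = 278.15 K and T_H = 295.35 K, so ΔT = 17.20 K.
COP_Carnot = T_H/ΔT = 295.35/17.20 = 17.17.
The heat pump delivers Q̇_H = COP × Ẇ = 38.29 hp; the resistance heater delivers Ẇ = 2.230 hp.
Extra = (COP − 1)·Ẇ = 36.06 hp.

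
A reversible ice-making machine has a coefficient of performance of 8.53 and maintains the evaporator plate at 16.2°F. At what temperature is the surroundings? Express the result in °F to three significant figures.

72.0 °F

COP_R = T_C/(T_H − T_C) gives T_H − T_C = T_C/COP.
With T_C = 264.37 K, T_H = 264.37 × (1 + 1/8.53) = 295.37 K.
Converting, 295.37 K = 71.99°F.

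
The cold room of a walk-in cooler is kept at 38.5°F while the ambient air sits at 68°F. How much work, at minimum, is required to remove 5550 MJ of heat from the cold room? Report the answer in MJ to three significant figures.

329 MJ

In absolute terms T_C = 276.76 K and T_H = 293.15 K, so ΔT = 16.39 K.
The reversible limit is COP_R = T_C/ΔT = 16.89, so W_min = Q_C/COP = Q_C·ΔT/T_C.
W_min = 5550 × 16.39/276.76 = 328.7 MJ.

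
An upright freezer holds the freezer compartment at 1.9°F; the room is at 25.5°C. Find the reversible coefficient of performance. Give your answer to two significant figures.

6.1

In absolute terms T_C = 256.43 K and T_H = 298.65 K, so ΔT = 42.22 K.
For a reversible cycle, COP_Carnot = T_C/ΔT = 256.43/42.22 = 6.073.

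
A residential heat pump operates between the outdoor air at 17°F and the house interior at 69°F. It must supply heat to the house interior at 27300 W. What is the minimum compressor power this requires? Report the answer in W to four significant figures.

2685 W

In absolute terms T_C = 264.82 K and T_H = 293.71 K, so ΔT = 28.89 K.
COP_Carnot = T_H/ΔT = 293.71/28.89 = 10.17.
Ẇ_min = Q̇/COP_Carnot = 27300/10.17 = 2685 W.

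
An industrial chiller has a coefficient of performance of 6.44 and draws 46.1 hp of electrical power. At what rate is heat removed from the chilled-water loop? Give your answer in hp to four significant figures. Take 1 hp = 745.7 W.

Q̇_C = COP × Ẇ = 6.44 × 46.10 = 296.9 hp.

296.9 hp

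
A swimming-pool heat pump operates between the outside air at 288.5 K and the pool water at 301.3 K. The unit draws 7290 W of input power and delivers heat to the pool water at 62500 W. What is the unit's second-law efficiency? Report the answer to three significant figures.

COP_actual = Q̇_H/Ẇ = 62500/7290 = 8.573.
The reservoir spacing is ΔT = 301.3 − 288.5 = 12.80 K.
COP_Carnot = T_H/ΔT = 301.30/12.80 = 23.54.
η_II = COP_actual/COP_Carnot = 8.573/23.54 = 0.3642.

0.364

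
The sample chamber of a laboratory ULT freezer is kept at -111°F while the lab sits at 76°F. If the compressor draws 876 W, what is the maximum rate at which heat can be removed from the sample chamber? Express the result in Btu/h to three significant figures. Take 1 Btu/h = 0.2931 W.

In absolute terms T_C = 193.71 K and T_H = 297.59 K, so ΔT = 103.9 K.
COP_Carnot = T_C/ΔT = 193.71/103.9 = 1.865.
Q̇_max = COP_Carnot × Ẇ = 1.865 × 876.0 W = 1633 W = 5573 Btu/h.

5570 Btu/h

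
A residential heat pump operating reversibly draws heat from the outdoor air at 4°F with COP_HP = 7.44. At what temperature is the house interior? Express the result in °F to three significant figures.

COP_HP = T_H/(T_H − T_C) rearranges to T_H = COP·T_C/(COP − 1).
With T_C = 257.59 K, T_H = 7.44 × 257.59/6.440 = 297.59 K.
Converting, 297.59 K = 76.00°F.

76.0 °F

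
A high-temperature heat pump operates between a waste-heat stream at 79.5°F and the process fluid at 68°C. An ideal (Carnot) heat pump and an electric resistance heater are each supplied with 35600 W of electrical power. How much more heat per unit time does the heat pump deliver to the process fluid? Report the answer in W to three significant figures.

In absolute terms T_C = 299.54 K and T_H = 341.15 K, so ΔT = 41.61 K.
COP_Carnot = T_H/ΔT = 341.15/41.61 = 8.199.
The heat pump delivers Q̇_H = COP × Ẇ = 291900 W; the resistance heater delivers Ẇ = 35600 W.
Extra = (COP − 1)·Ẇ = 256300 W.

256000 W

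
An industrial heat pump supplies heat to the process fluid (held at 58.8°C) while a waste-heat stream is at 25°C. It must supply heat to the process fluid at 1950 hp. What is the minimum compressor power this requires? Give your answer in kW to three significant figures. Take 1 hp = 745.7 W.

148 kW

In absolute terms T_C = 298.15 K and T_H = 331.95 K, so ΔT = 33.80 K.
COP_Carnot = T_H/ΔT = 331.95/33.80 = 9.821.
Ẇ_min = Q̇/COP_Carnot = 1950/9.821 = 198.6 hp = 148.1 kW.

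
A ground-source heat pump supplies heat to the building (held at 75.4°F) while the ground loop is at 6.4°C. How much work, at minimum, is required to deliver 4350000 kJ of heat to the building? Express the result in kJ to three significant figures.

In absolute terms T_C = 279.55 K and T_H = 297.26 K, so ΔT = 17.71 K.
The reversible limit is COP_HP = T_H/ΔT = 16.78, so W_min = Q_H/COP = Q_H·ΔT/T_H.
W_min = 4350000 × 17.71/297.26 = 259200 kJ.

259000 kJ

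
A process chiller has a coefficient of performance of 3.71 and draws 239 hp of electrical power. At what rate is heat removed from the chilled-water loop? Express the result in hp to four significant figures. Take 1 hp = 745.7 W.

Q̇_C = COP × Ẇ = 3.71 × 239.0 = 886.7 hp.

886.7 hp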